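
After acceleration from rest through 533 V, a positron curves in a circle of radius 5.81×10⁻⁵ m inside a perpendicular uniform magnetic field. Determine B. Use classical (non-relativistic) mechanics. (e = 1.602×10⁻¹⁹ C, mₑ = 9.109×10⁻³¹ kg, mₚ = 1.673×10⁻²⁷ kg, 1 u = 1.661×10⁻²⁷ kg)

B ≈ 1.34 T

v = √(2|q|V/m) = √(2·1.602×10⁻¹⁹·533/9.109×10⁻³¹) ≈ 1.369×10⁷ m/s.
B = mv/(|q|r) = (9.109×10⁻³¹)(1.369×10⁷)/((1.602×10⁻¹⁹)(5.81×10⁻⁵)) ≈ 1.34 T.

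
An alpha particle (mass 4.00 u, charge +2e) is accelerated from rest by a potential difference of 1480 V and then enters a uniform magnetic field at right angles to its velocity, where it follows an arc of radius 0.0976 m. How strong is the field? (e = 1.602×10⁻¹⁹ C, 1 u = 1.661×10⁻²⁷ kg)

v = √(2|q|V/m) = √(2·3.204×10⁻¹⁹·1480/6.644×10⁻²⁷) ≈ 3.778×10⁵ m/s.
B = mv/(|q|r) = (6.644×10⁻²⁷)(3.778×10⁵)/((3.204×10⁻¹⁹)(0.0976)) ≈ 0.0803 T.

B ≈ 0.0803 T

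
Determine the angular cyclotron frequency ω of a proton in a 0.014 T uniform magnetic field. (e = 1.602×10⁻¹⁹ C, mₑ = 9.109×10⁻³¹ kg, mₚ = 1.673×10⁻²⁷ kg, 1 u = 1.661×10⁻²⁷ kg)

ω = |q|B/m.
ω = (1.602×10⁻¹⁹)(0.014)/1.673×10⁻²⁷ ≈ 1.3×10⁶ rad/s.

ω ≈ 1.3×10⁶ rad/s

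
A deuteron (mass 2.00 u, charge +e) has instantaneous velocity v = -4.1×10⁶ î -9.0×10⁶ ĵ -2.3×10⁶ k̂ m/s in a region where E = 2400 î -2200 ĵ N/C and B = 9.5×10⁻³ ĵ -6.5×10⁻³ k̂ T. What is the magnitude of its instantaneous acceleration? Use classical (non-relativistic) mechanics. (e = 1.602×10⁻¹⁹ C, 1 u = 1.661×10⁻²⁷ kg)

v×B = (8.04×10⁴, -2.66×10⁴, -3.90×10⁴) N/C.
E + v×B = (8.28×10⁴, -2.88×10⁴, -3.90×10⁴) N/C.
F = q(E + v×B) = (1.602×10⁻¹⁹ C)·(8.28×10⁴, -2.88×10⁴, -3.90×10⁴) = (1.33×10⁻¹⁴, -4.62×10⁻¹⁵, -6.24×10⁻¹⁵) N.
|a| = |F|/m = 1.536×10⁻¹⁴/3.322×10⁻²⁷ ≈ 4.62×10¹² m/s².

|a| ≈ 4.62×10¹² m/s²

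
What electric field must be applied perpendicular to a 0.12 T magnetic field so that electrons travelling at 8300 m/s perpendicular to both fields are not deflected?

For straight-line motion qE = qvB, so E = vB.
E = 8300 × 0.12 = 1000 V/m.

E = 1000 V/m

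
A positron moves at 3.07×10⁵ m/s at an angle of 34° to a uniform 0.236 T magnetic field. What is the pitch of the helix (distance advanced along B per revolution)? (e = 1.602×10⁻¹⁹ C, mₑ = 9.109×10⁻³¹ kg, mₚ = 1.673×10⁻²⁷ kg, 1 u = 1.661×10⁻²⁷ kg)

p ≈ 3.85×10⁻⁵ m

v∥ = v cosθ = 3.07×10⁵·cos34° ≈ 2.545×10⁵ m/s.
T = 2πm/(|q|B) = 2π(9.109×10⁻³¹)/((1.602×10⁻¹⁹)(0.236)) ≈ 1.514×10⁻¹⁰ s.
pitch = v∥ T = (2.545×10⁵)(1.514×10⁻¹⁰) ≈ 3.85×10⁻⁵ m.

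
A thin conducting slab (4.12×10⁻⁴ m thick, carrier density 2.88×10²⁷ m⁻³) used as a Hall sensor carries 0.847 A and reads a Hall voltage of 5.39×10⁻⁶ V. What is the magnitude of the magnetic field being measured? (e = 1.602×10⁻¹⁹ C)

From V_H = IB/(n e t), B = V_H n e t / I.
B = (5.39×10⁻⁶)(2.88×10²⁷)(1.602×10⁻¹⁹)(4.12×10⁻⁴)/0.847 ≈ 1.21 T.

B ≈ 1.21 T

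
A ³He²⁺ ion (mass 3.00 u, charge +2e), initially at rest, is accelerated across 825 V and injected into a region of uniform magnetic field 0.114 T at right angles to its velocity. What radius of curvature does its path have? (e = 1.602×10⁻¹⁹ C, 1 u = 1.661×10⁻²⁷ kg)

Acceleration: |q|V = ½mv² ⇒ v = √(2|q|V/m) = √(2·3.204×10⁻¹⁹·825/4.983×10⁻²⁷) ≈ 3.257×10⁵ m/s.
In the field: r = mv/(|q|B) = (4.983×10⁻²⁷)(3.257×10⁵)/((3.204×10⁻¹⁹)(0.114)) ≈ 0.0444 m.

r ≈ 0.0444 m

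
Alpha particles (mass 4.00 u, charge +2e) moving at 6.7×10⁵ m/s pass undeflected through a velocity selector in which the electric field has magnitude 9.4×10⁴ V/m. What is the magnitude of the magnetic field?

B = 0.14 T

Balance of forces in the selector: qE = qvB ⇒ B = E/v.
B = 9.4×10⁴/6.7×10⁵ = 0.14 T.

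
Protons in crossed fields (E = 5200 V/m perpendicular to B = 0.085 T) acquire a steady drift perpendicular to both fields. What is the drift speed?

The steady drift has the magnetic force balancing the electric force, so v_d = E/B.
v_d = 5200/0.085 = 6.1×10⁴ m/s.

v_d ≈ 6.1×10⁴ m/s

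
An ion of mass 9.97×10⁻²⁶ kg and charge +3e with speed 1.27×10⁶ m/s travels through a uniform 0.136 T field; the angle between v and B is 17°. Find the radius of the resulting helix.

r ≈ 0.566 m

v⊥ = v sinθ = 1.27×10⁶·sin17° ≈ 3.713×10⁵ m/s.
r = m v⊥/(|q|B) = (9.97×10⁻²⁶)(3.713×10⁵)/((4.806×10⁻¹⁹)(0.136)) ≈ 0.566 m.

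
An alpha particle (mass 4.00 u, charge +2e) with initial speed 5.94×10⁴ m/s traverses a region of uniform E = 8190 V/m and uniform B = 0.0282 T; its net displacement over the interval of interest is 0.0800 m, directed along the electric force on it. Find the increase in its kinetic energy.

The magnetic force is always ⟂ v and does no work; only the electric force changes KE.
ΔKE = F_E · d = |q|E d = (3.204×10⁻¹⁹)(8190)(0.0800) ≈ 2.10×10⁻¹⁶ J.

ΔKE ≈ 2.10×10⁻¹⁶ J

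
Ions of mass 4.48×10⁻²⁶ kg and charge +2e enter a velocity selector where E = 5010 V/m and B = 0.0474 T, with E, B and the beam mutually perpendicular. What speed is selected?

Straight-line motion ⇒ electric and magnetic forces cancel, so E = vB.
v = E/B = 5010/0.0474 = 1.06×10⁵ m/s.

v = 1.06×10⁵ m/s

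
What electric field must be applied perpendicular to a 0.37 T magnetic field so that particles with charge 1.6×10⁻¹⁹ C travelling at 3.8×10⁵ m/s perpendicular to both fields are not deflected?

For straight-line motion qE = qvB, so E = vB.
E = 3.8×10⁵ × 0.37 = 1.4×10⁵ V/m.

E = 1.4×10⁵ V/m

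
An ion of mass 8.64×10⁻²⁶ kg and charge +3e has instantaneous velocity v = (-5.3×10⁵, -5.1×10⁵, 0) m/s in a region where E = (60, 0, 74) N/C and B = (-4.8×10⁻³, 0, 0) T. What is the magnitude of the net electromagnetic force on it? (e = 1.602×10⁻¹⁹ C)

|F| ≈ 1.14×10⁻¹⁵ N

v×B = (0, 0, -2450) N/C.
E + v×B = (60.0, 0, -2370) N/C.
F = q(E + v×B) = (4.806×10⁻¹⁹ C)·(60.0, 0, -2370) = (2.88×10⁻¹⁷, 0, -1.14×10⁻¹⁵) N.
|F| = 1.14×10⁻¹⁵ N.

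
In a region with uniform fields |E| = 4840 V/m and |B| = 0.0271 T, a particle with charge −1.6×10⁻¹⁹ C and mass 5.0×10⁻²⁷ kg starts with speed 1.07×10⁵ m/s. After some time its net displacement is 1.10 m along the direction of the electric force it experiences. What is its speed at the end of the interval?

v_f ≈ 5.93×10⁵ m/s

B does no work; ΔKE = |q|E d.
½mv_f² = ½mv₀² + |q|Ed = ½(5.0×10⁻²⁷)(1.07×10⁵)² + (1.6×10⁻¹⁹)(4840)(1.10) ≈ 2.862×10⁻¹⁷ J + 8.518×10⁻¹⁶ J ≈ 8.805×10⁻¹⁶ J.
v_f = √(2·8.805×10⁻¹⁶/5.0×10⁻²⁷) ≈ 5.93×10⁵ m/s.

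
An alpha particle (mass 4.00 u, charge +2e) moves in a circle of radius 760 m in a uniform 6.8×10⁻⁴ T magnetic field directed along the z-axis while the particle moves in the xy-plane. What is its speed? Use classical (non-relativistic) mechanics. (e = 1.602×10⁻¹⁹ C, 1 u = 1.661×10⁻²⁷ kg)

From |q|vB = mv²/r, v = |q|Br/m.
v = (3.204×10⁻¹⁹)(6.8×10⁻⁴)(760)/6.644×10⁻²⁷ ≈ 2.5×10⁷ m/s.

v ≈ 2.5×10⁷ m/s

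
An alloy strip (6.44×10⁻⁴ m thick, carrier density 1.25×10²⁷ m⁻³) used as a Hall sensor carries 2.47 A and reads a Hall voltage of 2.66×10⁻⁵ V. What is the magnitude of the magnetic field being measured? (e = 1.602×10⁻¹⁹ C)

B ≈ 1.39 T

From V_H = IB/(n e t), B = V_H n e t / I.
B = (2.66×10⁻⁵)(1.25×10²⁷)(1.602×10⁻¹⁹)(6.44×10⁻⁴)/2.47 ≈ 1.39 T.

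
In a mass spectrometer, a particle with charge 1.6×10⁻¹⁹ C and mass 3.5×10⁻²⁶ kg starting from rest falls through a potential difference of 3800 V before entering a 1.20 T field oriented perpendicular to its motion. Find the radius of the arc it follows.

r ≈ 0.0340 m

Acceleration: |q|V = ½mv² ⇒ v = √(2|q|V/m) = √(2·1.6×10⁻¹⁹·3800/3.5×10⁻²⁶) ≈ 1.864×10⁵ m/s.
In the field: r = mv/(|q|B) = (3.5×10⁻²⁶)(1.864×10⁵)/((1.6×10⁻¹⁹)(1.20)) ≈ 0.0340 m.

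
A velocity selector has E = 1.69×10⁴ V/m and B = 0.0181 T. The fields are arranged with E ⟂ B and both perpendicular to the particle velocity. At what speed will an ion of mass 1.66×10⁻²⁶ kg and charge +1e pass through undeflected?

Straight-line motion ⇒ electric and magnetic forces cancel, so E = vB.
v = E/B = 1.69×10⁴/0.0181 = 9.34×10⁵ m/s.

v = 9.34×10⁵ m/s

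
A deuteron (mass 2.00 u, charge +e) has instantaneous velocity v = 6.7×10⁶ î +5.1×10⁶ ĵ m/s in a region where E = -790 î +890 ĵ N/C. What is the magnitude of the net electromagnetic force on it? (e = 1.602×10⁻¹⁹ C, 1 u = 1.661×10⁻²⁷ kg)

|F| ≈ 1.91×10⁻¹⁶ N

Only an electric field acts, so F = qE = (1.602×10⁻¹⁹ C)·(-790, 890, 0) = (-1.27×10⁻¹⁶, 1.43×10⁻¹⁶, 0) N.
|F| = 1.91×10⁻¹⁶ N.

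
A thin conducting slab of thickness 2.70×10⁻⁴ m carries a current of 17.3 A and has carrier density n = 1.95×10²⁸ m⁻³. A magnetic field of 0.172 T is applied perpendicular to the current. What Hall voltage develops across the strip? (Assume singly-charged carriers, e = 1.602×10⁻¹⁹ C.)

V_H = IB/(n e t).
V_H = (17.3)(0.172)/((1.95×10²⁸)(1.602×10⁻¹⁹)(2.70×10⁻⁴)) ≈ 3.53×10⁻⁶ V.

V_H ≈ 3.53×10⁻⁶ V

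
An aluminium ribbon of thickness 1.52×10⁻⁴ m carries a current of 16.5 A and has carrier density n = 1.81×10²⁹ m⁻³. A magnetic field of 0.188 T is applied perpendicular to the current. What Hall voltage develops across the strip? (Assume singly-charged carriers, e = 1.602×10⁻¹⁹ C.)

V_H = IB/(n e t).
V_H = (16.5)(0.188)/((1.81×10²⁹)(1.602×10⁻¹⁹)(1.52×10⁻⁴)) ≈ 7.04×10⁻⁷ V.

V_H ≈ 7.04×10⁻⁷ V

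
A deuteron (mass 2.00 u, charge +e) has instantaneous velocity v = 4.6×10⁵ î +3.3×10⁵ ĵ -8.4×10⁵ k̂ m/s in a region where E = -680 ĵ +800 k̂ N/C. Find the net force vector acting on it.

F ≈ (0, -1.09×10⁻¹⁶, 1.28×10⁻¹⁶) N

Only an electric field acts, so F = qE = (1.602×10⁻¹⁹ C)·(0, -680, 800) = (0, -1.09×10⁻¹⁶, 1.28×10⁻¹⁶) N.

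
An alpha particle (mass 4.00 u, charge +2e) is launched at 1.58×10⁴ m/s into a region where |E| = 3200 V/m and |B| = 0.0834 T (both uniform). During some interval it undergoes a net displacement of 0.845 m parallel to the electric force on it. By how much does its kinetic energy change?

The magnetic force is always ⟂ v and does no work; only the electric force changes KE.
ΔKE = F_E · d = |q|E d = (3.204×10⁻¹⁹)(3200)(0.845) ≈ 8.66×10⁻¹⁶ J.

ΔKE ≈ 8.66×10⁻¹⁶ J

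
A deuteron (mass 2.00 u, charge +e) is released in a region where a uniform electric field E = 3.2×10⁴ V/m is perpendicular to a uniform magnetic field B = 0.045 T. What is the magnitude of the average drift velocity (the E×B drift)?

v_d ≈ 7.1×10⁵ m/s

The steady drift has the magnetic force balancing the electric force, so v_d = E/B.
v_d = 3.2×10⁴/0.045 = 7.1×10⁵ m/s.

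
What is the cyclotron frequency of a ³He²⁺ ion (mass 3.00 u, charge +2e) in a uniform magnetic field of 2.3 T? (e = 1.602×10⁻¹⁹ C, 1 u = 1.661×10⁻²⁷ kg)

f ≈ 2.4×10⁷ Hz

f = |q|B/(2πm).
f = (3.204×10⁻¹⁹)(2.3)/(2π·4.983×10⁻²⁷) ≈ 2.4×10⁷ Hz.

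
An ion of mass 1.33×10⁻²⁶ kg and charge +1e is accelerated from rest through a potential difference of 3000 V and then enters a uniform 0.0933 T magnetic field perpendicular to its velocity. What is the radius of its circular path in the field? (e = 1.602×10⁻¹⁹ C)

r ≈ 0.239 m

Acceleration: |q|V = ½mv² ⇒ v = √(2|q|V/m) = √(2·1.602×10⁻¹⁹·3000/1.33×10⁻²⁶) ≈ 2.688×10⁵ m/s.
In the field: r = mv/(|q|B) = (1.33×10⁻²⁶)(2.688×10⁵)/((1.602×10⁻¹⁹)(0.0933)) ≈ 0.239 m.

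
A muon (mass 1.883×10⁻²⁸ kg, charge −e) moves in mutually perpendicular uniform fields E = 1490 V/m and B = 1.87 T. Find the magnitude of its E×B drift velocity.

v_d ≈ 797 m/s

The steady drift has the magnetic force balancing the electric force, so v_d = E/B.
v_d = 1490/1.87 = 797 m/s.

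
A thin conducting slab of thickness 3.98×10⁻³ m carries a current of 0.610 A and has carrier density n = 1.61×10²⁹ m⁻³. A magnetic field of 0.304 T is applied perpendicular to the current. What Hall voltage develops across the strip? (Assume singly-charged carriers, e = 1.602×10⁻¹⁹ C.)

V_H ≈ 1.81×10⁻⁹ V

V_H = IB/(n e t).
V_H = (0.610)(0.304)/((1.61×10²⁹)(1.602×10⁻¹⁹)(3.98×10⁻³)) ≈ 1.81×10⁻⁹ V.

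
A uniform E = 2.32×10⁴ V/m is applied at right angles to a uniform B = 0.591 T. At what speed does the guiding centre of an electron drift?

v_d ≈ 3.93×10⁴ m/s

The E×B drift speed is v_d = E/B.
v_d = 2.32×10⁴/0.591 = 3.93×10⁴ m/s.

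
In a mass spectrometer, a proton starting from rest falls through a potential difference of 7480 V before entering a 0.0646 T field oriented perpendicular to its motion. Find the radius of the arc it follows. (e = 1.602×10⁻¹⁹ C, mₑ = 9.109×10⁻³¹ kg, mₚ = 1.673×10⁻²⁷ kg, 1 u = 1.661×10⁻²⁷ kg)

Acceleration: |q|V = ½mv² ⇒ v = √(2|q|V/m) = √(2·1.602×10⁻¹⁹·7480/1.673×10⁻²⁷) ≈ 1.197×10⁶ m/s.
In the field: r = mv/(|q|B) = (1.673×10⁻²⁷)(1.197×10⁶)/((1.602×10⁻¹⁹)(0.0646)) ≈ 0.193 m.

r ≈ 0.193 m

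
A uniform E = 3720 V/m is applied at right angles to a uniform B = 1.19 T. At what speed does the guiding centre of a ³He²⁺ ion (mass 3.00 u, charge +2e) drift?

v_d ≈ 3130 m/s

The E×B drift speed is v_d = E/B.
v_d = 3720/1.19 = 3130 m/s.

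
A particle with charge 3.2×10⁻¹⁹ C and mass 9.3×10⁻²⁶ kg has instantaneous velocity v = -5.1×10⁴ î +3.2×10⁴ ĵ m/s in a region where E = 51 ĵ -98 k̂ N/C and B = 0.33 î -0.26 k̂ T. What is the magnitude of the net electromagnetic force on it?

v×B = (-8320, -1.33×10⁴, -1.06×10⁴) N/C.
E + v×B = (-8320, -1.32×10⁴, -1.07×10⁴) N/C.
F = q(E + v×B) = (3.2×10⁻¹⁹ C)·(-8320, -1.32×10⁴, -1.07×10⁴) = (-2.66×10⁻¹⁵, -4.23×10⁻¹⁵, -3.41×10⁻¹⁵) N.
|F| = 6.05×10⁻¹⁵ N.

|F| ≈ 6.05×10⁻¹⁵ N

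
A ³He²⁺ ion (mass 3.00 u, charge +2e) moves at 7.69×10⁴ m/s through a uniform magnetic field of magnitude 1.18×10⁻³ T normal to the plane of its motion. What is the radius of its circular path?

r ≈ 1.01 m

The magnetic force provides the centripetal force: |q|vB = mv²/r.
r = mv/(|q|B) = (4.983×10⁻²⁷)(7.69×10⁴)/((3.204×10⁻¹⁹)(1.18×10⁻³)) ≈ 1.01 m.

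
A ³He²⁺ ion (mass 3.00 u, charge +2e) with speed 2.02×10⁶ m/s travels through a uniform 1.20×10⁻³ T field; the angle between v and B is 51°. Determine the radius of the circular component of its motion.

v⊥ = v sinθ = 2.02×10⁶·sin51° ≈ 1.570×10⁶ m/s.
r = m v⊥/(|q|B) = (4.983×10⁻²⁷)(1.570×10⁶)/((3.204×10⁻¹⁹)(1.20×10⁻³)) ≈ 20.3 m.

r ≈ 20.3 m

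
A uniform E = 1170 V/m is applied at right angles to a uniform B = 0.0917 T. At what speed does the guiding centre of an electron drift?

The E×B drift speed is v_d = E/B.
v_d = 1170/0.0917 = 1.28×10⁴ m/s.

v_d ≈ 1.28×10⁴ m/s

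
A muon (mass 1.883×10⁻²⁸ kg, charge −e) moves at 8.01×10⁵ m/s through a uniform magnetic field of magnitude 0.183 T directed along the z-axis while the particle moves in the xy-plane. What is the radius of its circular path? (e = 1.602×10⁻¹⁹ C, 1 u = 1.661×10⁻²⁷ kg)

r ≈ 5.14×10⁻³ m

The magnetic force provides the centripetal force: |q|vB = mv²/r.
r = mv/(|q|B) = (1.883×10⁻²⁸)(8.01×10⁵)/((1.602×10⁻¹⁹)(0.183)) ≈ 5.14×10⁻³ m.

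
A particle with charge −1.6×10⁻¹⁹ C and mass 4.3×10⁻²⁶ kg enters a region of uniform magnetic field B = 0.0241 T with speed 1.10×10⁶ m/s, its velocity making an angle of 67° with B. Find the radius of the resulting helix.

v⊥ = v sinθ = 1.10×10⁶·sin67° ≈ 1.013×10⁶ m/s.
r = m v⊥/(|q|B) = (4.3×10⁻²⁶)(1.013×10⁶)/((1.6×10⁻¹⁹)(0.0241)) ≈ 11.3 m.

r ≈ 11.3 m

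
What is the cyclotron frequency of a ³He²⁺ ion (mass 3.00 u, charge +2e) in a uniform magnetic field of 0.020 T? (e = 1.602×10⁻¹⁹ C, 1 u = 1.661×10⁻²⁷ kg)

f ≈ 2.0×10⁵ Hz

f = |q|B/(2πm).
f = (3.204×10⁻¹⁹)(0.020)/(2π·4.983×10⁻²⁷) ≈ 2.0×10⁵ Hz.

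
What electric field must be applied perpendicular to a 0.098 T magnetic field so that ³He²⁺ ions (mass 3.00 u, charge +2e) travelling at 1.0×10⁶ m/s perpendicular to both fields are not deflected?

E = 9.8×10⁴ V/m

For straight-line motion qE = qvB, so E = vB.
E = 1.0×10⁶ × 0.098 = 9.8×10⁴ V/m.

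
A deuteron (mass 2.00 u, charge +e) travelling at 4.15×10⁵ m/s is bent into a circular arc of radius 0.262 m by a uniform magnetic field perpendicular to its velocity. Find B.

From |q|vB = mv²/r, B = mv/(|q|r).
B = (3.322×10⁻²⁷)(4.15×10⁵)/((1.602×10⁻¹⁹)(0.262)) ≈ 0.0328 T.

B ≈ 0.0328 T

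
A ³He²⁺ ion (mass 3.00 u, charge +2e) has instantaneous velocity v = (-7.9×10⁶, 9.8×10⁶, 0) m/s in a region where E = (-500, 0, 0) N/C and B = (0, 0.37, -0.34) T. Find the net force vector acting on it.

F ≈ (-1.07×10⁻¹², -8.61×10⁻¹³, -9.37×10⁻¹³) N

v×B = (-3.33×10⁶, -2.69×10⁶, -2.92×10⁶) N/C.
E + v×B = (-3.33×10⁶, -2.69×10⁶, -2.92×10⁶) N/C.
F = q(E + v×B) = (3.204×10⁻¹⁹ C)·(-3.33×10⁶, -2.69×10⁶, -2.92×10⁶) = (-1.07×10⁻¹², -8.61×10⁻¹³, -9.37×10⁻¹³) N.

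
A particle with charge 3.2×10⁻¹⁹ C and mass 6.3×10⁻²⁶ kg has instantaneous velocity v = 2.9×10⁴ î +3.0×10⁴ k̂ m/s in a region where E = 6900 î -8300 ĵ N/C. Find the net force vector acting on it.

Only an electric field acts, so F = qE = (3.2×10⁻¹⁹ C)·(6900, -8300, 0) = (2.21×10⁻¹⁵, -2.66×10⁻¹⁵, 0) N.

F ≈ (2.21×10⁻¹⁵, -2.66×10⁻¹⁵, 0) N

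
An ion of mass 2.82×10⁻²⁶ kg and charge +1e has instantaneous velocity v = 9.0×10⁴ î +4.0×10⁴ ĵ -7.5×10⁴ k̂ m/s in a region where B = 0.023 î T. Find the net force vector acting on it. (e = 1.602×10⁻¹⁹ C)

F ≈ (0, -2.76×10⁻¹⁶, -1.47×10⁻¹⁶) N

v×B = (0, -1720, -920) N/C.
F = q v×B = (1.602×10⁻¹⁹ C)·(0, -1720, -920) = (0, -2.76×10⁻¹⁶, -1.47×10⁻¹⁶) N.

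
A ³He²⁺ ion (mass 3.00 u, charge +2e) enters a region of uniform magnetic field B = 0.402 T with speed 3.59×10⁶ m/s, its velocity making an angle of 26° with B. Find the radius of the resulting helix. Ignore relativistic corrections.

v⊥ = v sinθ = 3.59×10⁶·sin26° ≈ 1.574×10⁶ m/s.
r = m v⊥/(|q|B) = (4.983×10⁻²⁷)(1.574×10⁶)/((3.204×10⁻¹⁹)(0.402)) ≈ 0.0609 m.

r ≈ 0.0609 m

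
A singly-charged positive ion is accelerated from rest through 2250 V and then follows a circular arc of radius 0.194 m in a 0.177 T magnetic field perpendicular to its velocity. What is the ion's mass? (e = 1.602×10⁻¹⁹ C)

Combine |q|V = ½mv² and r = mv/(|q|B): eliminate v to get m = qB²r²/(2V).
m = (1.602×10⁻¹⁹)(0.177)²(0.194)²/(2·2250) ≈ 4.20×10⁻²⁶ kg.

m ≈ 4.20×10⁻²⁶ kg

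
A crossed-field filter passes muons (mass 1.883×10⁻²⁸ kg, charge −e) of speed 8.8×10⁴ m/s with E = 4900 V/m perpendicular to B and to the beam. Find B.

Balance of forces in the selector: qE = qvB ⇒ B = E/v.
B = 4900/8.8×10⁴ = 0.056 T.

B = 0.056 T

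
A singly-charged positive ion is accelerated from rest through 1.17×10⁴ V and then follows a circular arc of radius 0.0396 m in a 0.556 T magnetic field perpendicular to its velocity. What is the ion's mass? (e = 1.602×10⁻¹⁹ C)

Combine |q|V = ½mv² and r = mv/(|q|B): eliminate v to get m = qB²r²/(2V).
m = (1.602×10⁻¹⁹)(0.556)²(0.0396)²/(2·1.17×10⁴) ≈ 3.32×10⁻²⁷ kg.

m ≈ 3.32×10⁻²⁷ kg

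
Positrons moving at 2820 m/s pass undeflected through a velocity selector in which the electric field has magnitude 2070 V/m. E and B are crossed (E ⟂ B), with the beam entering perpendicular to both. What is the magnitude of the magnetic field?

Balance of forces in the selector: qE = qvB ⇒ B = E/v.
B = 2070/2820 = 0.734 T.

B = 0.734 T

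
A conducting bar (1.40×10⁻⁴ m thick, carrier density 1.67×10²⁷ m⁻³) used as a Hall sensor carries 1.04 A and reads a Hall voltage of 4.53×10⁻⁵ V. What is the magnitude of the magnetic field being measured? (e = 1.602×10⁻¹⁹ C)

From V_H = IB/(n e t), B = V_H n e t / I.
B = (4.53×10⁻⁵)(1.67×10²⁷)(1.602×10⁻¹⁹)(1.40×10⁻⁴)/1.04 ≈ 1.63 T.

B ≈ 1.63 T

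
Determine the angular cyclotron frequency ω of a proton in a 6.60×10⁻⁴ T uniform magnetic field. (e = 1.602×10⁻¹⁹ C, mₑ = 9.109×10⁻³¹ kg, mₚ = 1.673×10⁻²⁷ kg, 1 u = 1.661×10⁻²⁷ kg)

ω ≈ 6.32×10⁴ rad/s

ω = |q|B/m.
ω = (1.602×10⁻¹⁹)(6.60×10⁻⁴)/1.673×10⁻²⁷ ≈ 6.32×10⁴ rad/s.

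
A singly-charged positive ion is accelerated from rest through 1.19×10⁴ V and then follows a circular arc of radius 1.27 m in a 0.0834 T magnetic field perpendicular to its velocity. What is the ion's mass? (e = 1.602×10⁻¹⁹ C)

Combine |q|V = ½mv² and r = mv/(|q|B): eliminate v to get m = qB²r²/(2V).
m = (1.602×10⁻¹⁹)(0.0834)²(1.27)²/(2·1.19×10⁴) ≈ 7.55×10⁻²⁶ kg.

m ≈ 7.55×10⁻²⁶ kg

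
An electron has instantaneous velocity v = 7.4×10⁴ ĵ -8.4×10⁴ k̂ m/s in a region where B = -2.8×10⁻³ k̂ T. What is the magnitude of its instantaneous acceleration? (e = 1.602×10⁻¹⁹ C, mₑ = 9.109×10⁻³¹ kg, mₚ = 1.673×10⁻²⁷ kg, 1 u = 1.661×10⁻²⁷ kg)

v×B = (-207, 0, 0) N/C.
F = q v×B = (−1.602×10⁻¹⁹ C)·(-207, 0, 0) = (3.32×10⁻¹⁷, 0, 0) N.
|a| = |F|/m = 3.319×10⁻¹⁷/9.109×10⁻³¹ ≈ 3.64×10¹³ m/s².

|a| ≈ 3.64×10¹³ m/s²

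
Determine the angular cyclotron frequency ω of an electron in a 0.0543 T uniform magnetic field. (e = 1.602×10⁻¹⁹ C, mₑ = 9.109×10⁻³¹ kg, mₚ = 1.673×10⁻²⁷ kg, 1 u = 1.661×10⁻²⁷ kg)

ω = |q|B/m.
ω = (1.602×10⁻¹⁹)(0.0543)/9.109×10⁻³¹ ≈ 9.55×10⁹ rad/s.

ω ≈ 9.55×10⁹ rad/s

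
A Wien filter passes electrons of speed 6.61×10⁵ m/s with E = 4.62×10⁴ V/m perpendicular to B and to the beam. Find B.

Balance of forces in the selector: qE = qvB ⇒ B = E/v.
B = 4.62×10⁴/6.61×10⁵ = 0.0699 T.

B = 0.0699 T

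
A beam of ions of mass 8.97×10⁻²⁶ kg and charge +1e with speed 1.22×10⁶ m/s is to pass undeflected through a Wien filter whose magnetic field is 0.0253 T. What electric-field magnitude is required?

For straight-line motion qE = qvB, so E = vB.
E = 1.22×10⁶ × 0.0253 = 3.09×10⁴ V/m.

E = 3.09×10⁴ V/m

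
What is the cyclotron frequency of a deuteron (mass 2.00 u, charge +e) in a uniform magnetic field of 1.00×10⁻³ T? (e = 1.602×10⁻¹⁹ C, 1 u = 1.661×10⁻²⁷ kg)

f ≈ 7680 Hz

f = |q|B/(2πm).
f = (1.602×10⁻¹⁹)(1.00×10⁻³)/(2π·3.322×10⁻²⁷) ≈ 7680 Hz.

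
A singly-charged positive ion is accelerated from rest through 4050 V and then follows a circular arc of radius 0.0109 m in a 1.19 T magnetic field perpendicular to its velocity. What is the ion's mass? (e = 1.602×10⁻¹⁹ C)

m ≈ 3.33×10⁻²⁷ kg

Combine |q|V = ½mv² and r = mv/(|q|B): eliminate v to get m = qB²r²/(2V).
m = (1.602×10⁻¹⁹)(1.19)²(0.0109)²/(2·4050) ≈ 3.33×10⁻²⁷ kg.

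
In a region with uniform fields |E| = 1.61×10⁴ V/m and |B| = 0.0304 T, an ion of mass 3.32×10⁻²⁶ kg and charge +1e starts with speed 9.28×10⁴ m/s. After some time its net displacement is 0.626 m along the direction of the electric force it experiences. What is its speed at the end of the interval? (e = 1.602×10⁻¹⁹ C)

B does no work; ΔKE = |q|E d.
½mv_f² = ½mv₀² + |q|Ed = ½(3.32×10⁻²⁶)(9.28×10⁴)² + (1.602×10⁻¹⁹)(1.61×10⁴)(0.626) ≈ 1.430×10⁻¹⁶ J + 1.615×10⁻¹⁵ J ≈ 1.758×10⁻¹⁵ J.
v_f = √(2·1.758×10⁻¹⁵/3.32×10⁻²⁶) ≈ 3.25×10⁵ m/s.

v_f ≈ 3.25×10⁵ m/s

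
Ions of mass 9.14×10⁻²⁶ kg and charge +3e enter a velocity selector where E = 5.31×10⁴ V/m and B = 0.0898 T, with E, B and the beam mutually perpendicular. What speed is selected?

v = 5.91×10⁵ m/s

Zero net Lorentz force requires |qE| = |q v×B|, i.e. E = vB.
v = E/B = 5.31×10⁴/0.0898 = 5.91×10⁵ m/s.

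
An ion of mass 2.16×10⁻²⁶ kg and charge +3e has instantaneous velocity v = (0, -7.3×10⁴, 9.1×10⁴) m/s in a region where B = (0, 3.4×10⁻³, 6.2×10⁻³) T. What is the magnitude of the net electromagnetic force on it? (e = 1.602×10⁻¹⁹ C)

v×B = (-762, 0, 0) N/C.
F = q v×B = (4.806×10⁻¹⁹ C)·(-762, 0, 0) = (-3.66×10⁻¹⁶, 0, 0) N.
|F| = 3.66×10⁻¹⁶ N.

|F| ≈ 3.66×10⁻¹⁶ N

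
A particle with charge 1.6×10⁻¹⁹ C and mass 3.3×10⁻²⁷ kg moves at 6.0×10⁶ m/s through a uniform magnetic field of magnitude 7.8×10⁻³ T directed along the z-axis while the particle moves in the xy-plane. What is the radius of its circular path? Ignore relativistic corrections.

r ≈ 16 m

The magnetic force provides the centripetal force: |q|vB = mv²/r.
r = mv/(|q|B) = (3.3×10⁻²⁷)(6.0×10⁶)/((1.6×10⁻¹⁹)(7.8×10⁻³)) ≈ 16 m.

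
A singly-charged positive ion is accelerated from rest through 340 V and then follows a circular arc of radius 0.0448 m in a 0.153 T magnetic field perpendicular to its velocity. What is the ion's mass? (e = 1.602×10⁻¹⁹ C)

Combine |q|V = ½mv² and r = mv/(|q|B): eliminate v to get m = qB²r²/(2V).
m = (1.602×10⁻¹⁹)(0.153)²(0.0448)²/(2·340) ≈ 1.11×10⁻²⁶ kg.

m ≈ 1.11×10⁻²⁶ kg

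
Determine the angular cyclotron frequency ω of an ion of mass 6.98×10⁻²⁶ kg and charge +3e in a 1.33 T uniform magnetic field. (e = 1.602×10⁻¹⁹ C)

ω = |q|B/m.
ω = (4.806×10⁻¹⁹)(1.33)/6.98×10⁻²⁶ ≈ 9.16×10⁶ rad/s.

ω ≈ 9.16×10⁶ rad/s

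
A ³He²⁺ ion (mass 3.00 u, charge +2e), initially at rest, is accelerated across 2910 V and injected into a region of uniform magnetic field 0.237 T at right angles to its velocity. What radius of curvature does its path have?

r ≈ 0.0401 m

Acceleration: |q|V = ½mv² ⇒ v = √(2|q|V/m) = √(2·3.204×10⁻¹⁹·2910/4.983×10⁻²⁷) ≈ 6.117×10⁵ m/s.
In the field: r = mv/(|q|B) = (4.983×10⁻²⁷)(6.117×10⁵)/((3.204×10⁻¹⁹)(0.237)) ≈ 0.0401 m.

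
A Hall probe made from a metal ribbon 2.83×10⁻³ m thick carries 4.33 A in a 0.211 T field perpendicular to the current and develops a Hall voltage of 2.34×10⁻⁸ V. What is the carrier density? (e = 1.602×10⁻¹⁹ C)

n ≈ 8.61×10²⁸ m⁻³

From V_H = IB/(n e t), n = IB/(V_H e t).
n = (4.33)(0.211)/((2.34×10⁻⁸)(1.602×10⁻¹⁹)(2.83×10⁻³)) ≈ 8.61×10²⁸ m⁻³.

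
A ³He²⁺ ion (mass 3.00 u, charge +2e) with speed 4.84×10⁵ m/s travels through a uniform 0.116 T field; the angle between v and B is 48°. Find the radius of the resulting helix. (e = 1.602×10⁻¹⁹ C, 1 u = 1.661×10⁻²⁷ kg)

r ≈ 0.0482 m

v⊥ = v sinθ = 4.84×10⁵·sin48° ≈ 3.597×10⁵ m/s.
r = m v⊥/(|q|B) = (4.983×10⁻²⁷)(3.597×10⁵)/((3.204×10⁻¹⁹)(0.116)) ≈ 0.0482 m.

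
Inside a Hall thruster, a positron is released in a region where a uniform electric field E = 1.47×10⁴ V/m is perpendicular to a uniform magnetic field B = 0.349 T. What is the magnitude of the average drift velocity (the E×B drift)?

v_d ≈ 4.21×10⁴ m/s

In crossed fields the guiding centre drifts at v_d = |E×B|/B² = E/B, independent of charge and mass.
v_d = 1.47×10⁴/0.349 = 4.21×10⁴ m/s.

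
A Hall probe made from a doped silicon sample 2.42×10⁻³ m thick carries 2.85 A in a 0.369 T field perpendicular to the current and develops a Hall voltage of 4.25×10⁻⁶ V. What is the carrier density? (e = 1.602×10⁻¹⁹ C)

n ≈ 6.38×10²⁶ m⁻³

From V_H = IB/(n e t), n = IB/(V_H e t).
n = (2.85)(0.369)/((4.25×10⁻⁶)(1.602×10⁻¹⁹)(2.42×10⁻³)) ≈ 6.38×10²⁶ m⁻³.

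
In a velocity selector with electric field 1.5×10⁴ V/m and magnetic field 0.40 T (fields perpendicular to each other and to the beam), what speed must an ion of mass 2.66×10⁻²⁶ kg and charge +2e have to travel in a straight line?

For undeflected motion the electric and magnetic forces balance: qE = qvB.
v = E/B = 1.5×10⁴/0.40 = 3.8×10⁴ m/s.

v = 3.8×10⁴ m/s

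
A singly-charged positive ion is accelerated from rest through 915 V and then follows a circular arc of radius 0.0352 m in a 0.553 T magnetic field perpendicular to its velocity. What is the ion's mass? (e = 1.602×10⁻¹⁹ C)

m ≈ 3.32×10⁻²⁶ kg

Combine |q|V = ½mv² and r = mv/(|q|B): eliminate v to get m = qB²r²/(2V).
m = (1.602×10⁻¹⁹)(0.553)²(0.0352)²/(2·915) ≈ 3.32×10⁻²⁶ kg.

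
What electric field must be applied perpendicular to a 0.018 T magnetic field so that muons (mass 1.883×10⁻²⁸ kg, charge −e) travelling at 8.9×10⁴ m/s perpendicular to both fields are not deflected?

For straight-line motion qE = qvB, so E = vB.
E = 8.9×10⁴ × 0.018 = 1600 V/m.

E = 1600 V/m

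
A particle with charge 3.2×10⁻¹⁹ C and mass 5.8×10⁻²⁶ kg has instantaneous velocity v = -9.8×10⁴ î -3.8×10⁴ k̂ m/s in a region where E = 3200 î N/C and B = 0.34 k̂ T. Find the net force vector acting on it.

v×B = (0, 3.33×10⁴, 0) N/C.
E + v×B = (3200, 3.33×10⁴, 0) N/C.
F = q(E + v×B) = (3.2×10⁻¹⁹ C)·(3200, 3.33×10⁴, 0) = (1.02×10⁻¹⁵, 1.07×10⁻¹⁴, 0) N.

F ≈ (1.02×10⁻¹⁵, 1.07×10⁻¹⁴, 0) N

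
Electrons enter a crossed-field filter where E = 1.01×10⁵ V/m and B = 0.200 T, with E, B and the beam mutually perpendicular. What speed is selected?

Zero net Lorentz force requires |qE| = |q v×B|, i.e. E = vB.
v = E/B = 1.01×10⁵/0.200 = 5.05×10⁵ m/s.

v = 5.05×10⁵ m/s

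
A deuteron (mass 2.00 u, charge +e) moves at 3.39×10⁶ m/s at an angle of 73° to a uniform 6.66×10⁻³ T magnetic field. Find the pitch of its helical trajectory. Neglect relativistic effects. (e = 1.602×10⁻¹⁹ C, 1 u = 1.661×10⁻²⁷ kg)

p ≈ 19.4 m

v∥ = v cosθ = 3.39×10⁶·cos73° ≈ 9.911×10⁵ m/s.
T = 2πm/(|q|B) = 2π(3.322×10⁻²⁷)/((1.602×10⁻¹⁹)(6.66×10⁻³)) ≈ 1.956×10⁻⁵ s.
pitch = v∥ T = (9.911×10⁵)(1.956×10⁻⁵) ≈ 19.4 m.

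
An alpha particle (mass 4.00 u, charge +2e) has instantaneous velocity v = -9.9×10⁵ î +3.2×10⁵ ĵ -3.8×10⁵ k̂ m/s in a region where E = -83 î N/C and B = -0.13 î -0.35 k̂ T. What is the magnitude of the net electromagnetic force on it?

|F| ≈ 1.03×10⁻¹³ N

v×B = (-1.12×10⁵, -2.97×10⁵, 4.16×10⁴) N/C.
E + v×B = (-1.12×10⁵, -2.97×10⁵, 4.16×10⁴) N/C.
F = q(E + v×B) = (3.204×10⁻¹⁹ C)·(-1.12×10⁵, -2.97×10⁵, 4.16×10⁴) = (-3.59×10⁻¹⁴, -9.52×10⁻¹⁴, 1.33×10⁻¹⁴) N.
|F| = 1.03×10⁻¹³ N.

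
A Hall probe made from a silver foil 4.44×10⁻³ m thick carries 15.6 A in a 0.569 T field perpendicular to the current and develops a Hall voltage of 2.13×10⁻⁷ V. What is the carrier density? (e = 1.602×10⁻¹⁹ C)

From V_H = IB/(n e t), n = IB/(V_H e t).
n = (15.6)(0.569)/((2.13×10⁻⁷)(1.602×10⁻¹⁹)(4.44×10⁻³)) ≈ 5.86×10²⁸ m⁻³.

n ≈ 5.86×10²⁸ m⁻³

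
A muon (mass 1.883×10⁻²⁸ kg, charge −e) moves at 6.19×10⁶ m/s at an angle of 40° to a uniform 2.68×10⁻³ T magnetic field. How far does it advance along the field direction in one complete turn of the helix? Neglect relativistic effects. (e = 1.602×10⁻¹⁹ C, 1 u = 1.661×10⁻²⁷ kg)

v∥ = v cosθ = 6.19×10⁶·cos40° ≈ 4.742×10⁶ m/s.
T = 2πm/(|q|B) = 2π(1.883×10⁻²⁸)/((1.602×10⁻¹⁹)(2.68×10⁻³)) ≈ 2.756×10⁻⁶ s.
pitch = v∥ T = (4.742×10⁶)(2.756×10⁻⁶) ≈ 13.1 m.

p ≈ 13.1 m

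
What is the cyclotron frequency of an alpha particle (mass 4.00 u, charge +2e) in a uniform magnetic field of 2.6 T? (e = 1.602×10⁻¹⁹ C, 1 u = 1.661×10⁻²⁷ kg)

f ≈ 2.0×10⁷ Hz

f = |q|B/(2πm).
f = (3.204×10⁻¹⁹)(2.6)/(2π·6.644×10⁻²⁷) ≈ 2.0×10⁷ Hz.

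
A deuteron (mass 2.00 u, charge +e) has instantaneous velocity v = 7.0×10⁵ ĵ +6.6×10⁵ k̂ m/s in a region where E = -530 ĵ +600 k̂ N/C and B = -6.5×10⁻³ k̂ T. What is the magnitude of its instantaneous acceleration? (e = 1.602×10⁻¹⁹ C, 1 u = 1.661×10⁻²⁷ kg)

v×B = (-4550, 0, 0) N/C.
E + v×B = (-4550, -530, 600) N/C.
F = q(E + v×B) = (1.602×10⁻¹⁹ C)·(-4550, -530, 600) = (-7.29×10⁻¹⁶, -8.49×10⁻¹⁷, 9.61×10⁻¹⁷) N.
|a| = |F|/m = 7.401×10⁻¹⁶/3.322×10⁻²⁷ ≈ 2.23×10¹¹ m/s².

|a| ≈ 2.23×10¹¹ m/s²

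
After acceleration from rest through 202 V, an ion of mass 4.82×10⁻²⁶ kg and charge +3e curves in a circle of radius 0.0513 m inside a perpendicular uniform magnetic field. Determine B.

B ≈ 0.124 T

v = √(2|q|V/m) = √(2·4.806×10⁻¹⁹·202/4.82×10⁻²⁶) ≈ 6.347×10⁴ m/s.
B = mv/(|q|r) = (4.82×10⁻²⁶)(6.347×10⁴)/((4.806×10⁻¹⁹)(0.0513)) ≈ 0.124 T.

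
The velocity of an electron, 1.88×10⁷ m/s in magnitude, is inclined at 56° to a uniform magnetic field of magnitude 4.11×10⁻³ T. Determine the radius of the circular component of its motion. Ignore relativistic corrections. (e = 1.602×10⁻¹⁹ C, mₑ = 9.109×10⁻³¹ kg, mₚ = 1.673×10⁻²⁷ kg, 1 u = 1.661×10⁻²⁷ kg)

v⊥ = v sinθ = 1.88×10⁷·sin56° ≈ 1.559×10⁷ m/s.
r = m v⊥/(|q|B) = (9.109×10⁻³¹)(1.559×10⁷)/((1.602×10⁻¹⁹)(4.11×10⁻³)) ≈ 0.0216 m.

r ≈ 0.0216 m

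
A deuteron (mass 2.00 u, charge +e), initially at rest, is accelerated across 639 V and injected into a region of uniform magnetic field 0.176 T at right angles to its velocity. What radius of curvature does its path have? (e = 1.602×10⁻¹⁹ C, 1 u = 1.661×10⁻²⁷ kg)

Acceleration: |q|V = ½mv² ⇒ v = √(2|q|V/m) = √(2·1.602×10⁻¹⁹·639/3.322×10⁻²⁷) ≈ 2.483×10⁵ m/s.
In the field: r = mv/(|q|B) = (3.322×10⁻²⁷)(2.483×10⁵)/((1.602×10⁻¹⁹)(0.176)) ≈ 0.0292 m.

r ≈ 0.0292 m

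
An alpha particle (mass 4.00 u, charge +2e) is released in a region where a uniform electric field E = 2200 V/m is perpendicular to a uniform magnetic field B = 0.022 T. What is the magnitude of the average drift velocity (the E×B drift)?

v_d ≈ 1.0×10⁵ m/s

The E×B drift speed is v_d = E/B.
v_d = 2200/0.022 = 1.0×10⁵ m/s.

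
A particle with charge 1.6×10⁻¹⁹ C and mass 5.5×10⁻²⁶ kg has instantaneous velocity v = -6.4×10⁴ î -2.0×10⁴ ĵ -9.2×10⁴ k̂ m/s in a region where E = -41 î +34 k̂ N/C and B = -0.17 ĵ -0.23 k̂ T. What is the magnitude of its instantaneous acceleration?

v×B = (-1.10×10⁴, -1.47×10⁴, 1.09×10⁴) N/C.
E + v×B = (-1.11×10⁴, -1.47×10⁴, 1.09×10⁴) N/C.
F = q(E + v×B) = (1.6×10⁻¹⁹ C)·(-1.11×10⁴, -1.47×10⁴, 1.09×10⁴) = (-1.77×10⁻¹⁵, -2.36×10⁻¹⁵, 1.75×10⁻¹⁵) N.
|a| = |F|/m = 3.426×10⁻¹⁵/5.5×10⁻²⁶ ≈ 6.23×10¹⁰ m/s².

|a| ≈ 6.23×10¹⁰ m/s²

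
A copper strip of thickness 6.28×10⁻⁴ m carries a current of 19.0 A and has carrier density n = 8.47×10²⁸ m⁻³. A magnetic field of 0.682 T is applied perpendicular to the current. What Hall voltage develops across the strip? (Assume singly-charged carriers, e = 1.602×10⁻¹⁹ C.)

V_H = IB/(n e t).
V_H = (19.0)(0.682)/((8.47×10²⁸)(1.602×10⁻¹⁹)(6.28×10⁻⁴)) ≈ 1.52×10⁻⁶ V.

V_H ≈ 1.52×10⁻⁶ V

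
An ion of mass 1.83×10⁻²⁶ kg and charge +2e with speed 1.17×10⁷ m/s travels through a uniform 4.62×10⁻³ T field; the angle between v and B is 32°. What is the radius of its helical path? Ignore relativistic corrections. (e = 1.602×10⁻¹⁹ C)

r ≈ 76.7 m

v⊥ = v sinθ = 1.17×10⁷·sin32° ≈ 6.200×10⁶ m/s.
r = m v⊥/(|q|B) = (1.83×10⁻²⁶)(6.200×10⁶)/((3.204×10⁻¹⁹)(4.62×10⁻³)) ≈ 76.7 m.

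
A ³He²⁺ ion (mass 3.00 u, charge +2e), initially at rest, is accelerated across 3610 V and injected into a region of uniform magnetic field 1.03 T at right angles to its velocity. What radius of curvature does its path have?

Acceleration: |q|V = ½mv² ⇒ v = √(2|q|V/m) = √(2·3.204×10⁻¹⁹·3610/4.983×10⁻²⁷) ≈ 6.813×10⁵ m/s.
In the field: r = mv/(|q|B) = (4.983×10⁻²⁷)(6.813×10⁵)/((3.204×10⁻¹⁹)(1.03)) ≈ 0.0103 m.

r ≈ 0.0103 m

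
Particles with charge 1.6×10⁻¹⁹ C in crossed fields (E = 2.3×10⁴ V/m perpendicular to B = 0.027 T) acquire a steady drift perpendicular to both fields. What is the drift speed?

v_d ≈ 8.5×10⁵ m/s

The steady drift has the magnetic force balancing the electric force, so v_d = E/B.
v_d = 2.3×10⁴/0.027 = 8.5×10⁵ m/s.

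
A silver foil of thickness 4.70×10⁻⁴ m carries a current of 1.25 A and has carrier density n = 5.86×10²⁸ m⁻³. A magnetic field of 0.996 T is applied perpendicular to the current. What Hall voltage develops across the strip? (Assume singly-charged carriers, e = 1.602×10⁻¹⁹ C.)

V_H ≈ 2.82×10⁻⁷ V

V_H = IB/(n e t).
V_H = (1.25)(0.996)/((5.86×10²⁸)(1.602×10⁻¹⁹)(4.70×10⁻⁴)) ≈ 2.82×10⁻⁷ V.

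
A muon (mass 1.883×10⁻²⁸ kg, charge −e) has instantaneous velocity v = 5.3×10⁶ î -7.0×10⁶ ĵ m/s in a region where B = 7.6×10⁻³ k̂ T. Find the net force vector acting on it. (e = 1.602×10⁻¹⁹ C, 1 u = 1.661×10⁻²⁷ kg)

v×B = (-5.32×10⁴, -4.03×10⁴, 0) N/C.
F = q v×B = (−1.602×10⁻¹⁹ C)·(-5.32×10⁴, -4.03×10⁴, 0) = (8.52×10⁻¹⁵, 6.45×10⁻¹⁵, 0) N.

F ≈ (8.52×10⁻¹⁵, 6.45×10⁻¹⁵, 0) N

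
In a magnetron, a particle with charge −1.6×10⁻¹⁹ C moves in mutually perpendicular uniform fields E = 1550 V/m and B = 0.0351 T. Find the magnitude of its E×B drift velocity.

In crossed fields the guiding centre drifts at v_d = |E×B|/B² = E/B, independent of charge and mass.
v_d = 1550/0.0351 = 4.42×10⁴ m/s.

v_d ≈ 4.42×10⁴ m/s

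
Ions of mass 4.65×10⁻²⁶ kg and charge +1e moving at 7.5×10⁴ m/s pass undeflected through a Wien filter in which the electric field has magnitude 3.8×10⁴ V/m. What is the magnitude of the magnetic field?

Balance of forces in the selector: qE = qvB ⇒ B = E/v.
B = 3.8×10⁴/7.5×10⁴ = 0.51 T.

B = 0.51 T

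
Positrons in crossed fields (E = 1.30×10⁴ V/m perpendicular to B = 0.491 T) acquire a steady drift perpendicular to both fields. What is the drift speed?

v_d ≈ 2.65×10⁴ m/s

In crossed fields the guiding centre drifts at v_d = |E×B|/B² = E/B, independent of charge and mass.
v_d = 1.30×10⁴/0.491 = 2.65×10⁴ m/s.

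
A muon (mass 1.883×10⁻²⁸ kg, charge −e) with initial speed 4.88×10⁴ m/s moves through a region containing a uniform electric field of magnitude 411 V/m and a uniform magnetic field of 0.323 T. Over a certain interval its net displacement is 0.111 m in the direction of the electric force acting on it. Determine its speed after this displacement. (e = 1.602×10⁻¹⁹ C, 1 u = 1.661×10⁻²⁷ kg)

v_f ≈ 2.83×10⁵ m/s

B does no work; ΔKE = |q|E d.
½mv_f² = ½mv₀² + |q|Ed = ½(1.883×10⁻²⁸)(4.88×10⁴)² + (1.602×10⁻¹⁹)(411)(0.111) ≈ 2.242×10⁻¹⁹ J + 7.308×10⁻¹⁸ J ≈ 7.533×10⁻¹⁸ J.
v_f = √(2·7.533×10⁻¹⁸/1.883×10⁻²⁸) ≈ 2.83×10⁵ m/s.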